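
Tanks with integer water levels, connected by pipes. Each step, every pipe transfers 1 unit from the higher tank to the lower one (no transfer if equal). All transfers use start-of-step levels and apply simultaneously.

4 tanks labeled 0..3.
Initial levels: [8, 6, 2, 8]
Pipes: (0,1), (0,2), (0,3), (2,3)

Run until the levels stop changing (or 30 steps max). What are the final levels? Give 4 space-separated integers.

Answer: 7 6 6 5

Derivation:
Step 1: flows [0->1,0->2,0=3,3->2] -> levels [6 7 4 7]
Step 2: flows [1->0,0->2,3->0,3->2] -> levels [7 6 6 5]
Step 3: flows [0->1,0->2,0->3,2->3] -> levels [4 7 6 7]
Step 4: flows [1->0,2->0,3->0,3->2] -> levels [7 6 6 5]
  -> period-2 cycle: step 4 state = step 2 state; never stabilizes
  -> state at step 30: (30-2) mod 2 = 0, same as step 2 -> [7 6 6 5]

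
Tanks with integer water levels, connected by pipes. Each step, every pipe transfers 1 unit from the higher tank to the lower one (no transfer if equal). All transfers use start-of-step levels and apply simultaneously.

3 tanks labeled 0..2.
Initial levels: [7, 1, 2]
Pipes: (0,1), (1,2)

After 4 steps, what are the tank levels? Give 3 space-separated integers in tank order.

Answer: 3 4 3

Derivation:
Step 1: flows [0->1,2->1] -> levels [6 3 1]
Step 2: flows [0->1,1->2] -> levels [5 3 2]
Step 3: flows [0->1,1->2] -> levels [4 3 3]
Step 4: flows [0->1,1=2] -> levels [3 4 3]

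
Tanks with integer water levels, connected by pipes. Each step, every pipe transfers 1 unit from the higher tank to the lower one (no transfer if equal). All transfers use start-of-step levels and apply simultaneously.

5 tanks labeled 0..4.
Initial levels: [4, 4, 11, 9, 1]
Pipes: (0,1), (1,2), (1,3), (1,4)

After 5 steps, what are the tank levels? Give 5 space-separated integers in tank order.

Step 1: flows [0=1,2->1,3->1,1->4] -> levels [4 5 10 8 2]
Step 2: flows [1->0,2->1,3->1,1->4] -> levels [5 5 9 7 3]
Step 3: flows [0=1,2->1,3->1,1->4] -> levels [5 6 8 6 4]
Step 4: flows [1->0,2->1,1=3,1->4] -> levels [6 5 7 6 5]
Step 5: flows [0->1,2->1,3->1,1=4] -> levels [5 8 6 5 5]

Answer: 5 8 6 5 5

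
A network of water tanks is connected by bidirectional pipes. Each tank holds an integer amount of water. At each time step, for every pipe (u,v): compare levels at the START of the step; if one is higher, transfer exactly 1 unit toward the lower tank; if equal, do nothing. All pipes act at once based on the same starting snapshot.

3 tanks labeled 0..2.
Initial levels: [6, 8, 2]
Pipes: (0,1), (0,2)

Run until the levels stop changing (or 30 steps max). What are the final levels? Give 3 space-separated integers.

Answer: 6 5 5

Derivation:
Step 1: flows [1->0,0->2] -> levels [6 7 3]
Step 2: flows [1->0,0->2] -> levels [6 6 4]
Step 3: flows [0=1,0->2] -> levels [5 6 5]
Step 4: flows [1->0,0=2] -> levels [6 5 5]
Step 5: flows [0->1,0->2] -> levels [4 6 6]
Step 6: flows [1->0,2->0] -> levels [6 5 5]
  -> period-2 cycle: step 6 state = step 4 state; never stabilizes
  -> state at step 30: (30-4) mod 2 = 0, same as step 4 -> [6 5 5]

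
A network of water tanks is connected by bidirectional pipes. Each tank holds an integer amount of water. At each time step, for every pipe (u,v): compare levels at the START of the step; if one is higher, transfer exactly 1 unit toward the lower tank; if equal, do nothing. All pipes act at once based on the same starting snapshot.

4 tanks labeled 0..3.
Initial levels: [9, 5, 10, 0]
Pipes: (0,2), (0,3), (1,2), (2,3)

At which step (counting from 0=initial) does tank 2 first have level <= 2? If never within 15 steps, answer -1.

Step 1: flows [2->0,0->3,2->1,2->3] -> levels [9 6 7 2]
Step 2: flows [0->2,0->3,2->1,2->3] -> levels [7 7 6 4]
Step 3: flows [0->2,0->3,1->2,2->3] -> levels [5 6 7 6]
Step 4: flows [2->0,3->0,2->1,2->3] -> levels [7 7 4 6]
Step 5: flows [0->2,0->3,1->2,3->2] -> levels [5 6 7 6]
  -> period-2 cycle (repeats step 3); tank 2 never drops to <=2
Tank 2 never reaches <=2 within 15 steps

Answer: -1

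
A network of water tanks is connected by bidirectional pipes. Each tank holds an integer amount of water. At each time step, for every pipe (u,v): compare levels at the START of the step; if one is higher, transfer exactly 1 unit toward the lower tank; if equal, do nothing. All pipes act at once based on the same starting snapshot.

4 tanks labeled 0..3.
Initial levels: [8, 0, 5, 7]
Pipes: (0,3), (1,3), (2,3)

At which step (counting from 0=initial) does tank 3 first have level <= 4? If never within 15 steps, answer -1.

Answer: 5

Derivation:
Step 1: flows [0->3,3->1,3->2] -> levels [7 1 6 6]
Step 2: flows [0->3,3->1,2=3] -> levels [6 2 6 6]
Step 3: flows [0=3,3->1,2=3] -> levels [6 3 6 5]
Step 4: flows [0->3,3->1,2->3] -> levels [5 4 5 6]
Step 5: flows [3->0,3->1,3->2] -> levels [6 5 6 3]
Tank 3 first reaches <=4 at step 5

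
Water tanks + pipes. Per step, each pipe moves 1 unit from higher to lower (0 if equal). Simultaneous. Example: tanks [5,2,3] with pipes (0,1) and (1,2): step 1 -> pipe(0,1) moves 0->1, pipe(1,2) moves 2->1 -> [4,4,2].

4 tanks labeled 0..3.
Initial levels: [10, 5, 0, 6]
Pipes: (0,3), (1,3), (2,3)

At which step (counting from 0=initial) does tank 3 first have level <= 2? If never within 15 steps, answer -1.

Step 1: flows [0->3,3->1,3->2] -> levels [9 6 1 5]
Step 2: flows [0->3,1->3,3->2] -> levels [8 5 2 6]
Step 3: flows [0->3,3->1,3->2] -> levels [7 6 3 5]
Step 4: flows [0->3,1->3,3->2] -> levels [6 5 4 6]
Step 5: flows [0=3,3->1,3->2] -> levels [6 6 5 4]
Step 6: flows [0->3,1->3,2->3] -> levels [5 5 4 7]
Step 7: flows [3->0,3->1,3->2] -> levels [6 6 5 4]
  -> period-2 cycle (repeats step 5); tank 3 never drops to <=2
Tank 3 never reaches <=2 within 15 steps

Answer: -1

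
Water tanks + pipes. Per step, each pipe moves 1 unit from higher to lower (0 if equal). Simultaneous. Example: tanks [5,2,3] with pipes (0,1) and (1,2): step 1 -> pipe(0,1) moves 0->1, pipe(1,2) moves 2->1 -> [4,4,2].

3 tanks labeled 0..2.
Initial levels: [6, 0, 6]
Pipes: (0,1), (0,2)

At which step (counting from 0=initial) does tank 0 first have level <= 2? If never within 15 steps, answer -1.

Answer: -1

Derivation:
Step 1: flows [0->1,0=2] -> levels [5 1 6]
Step 2: flows [0->1,2->0] -> levels [5 2 5]
Step 3: flows [0->1,0=2] -> levels [4 3 5]
Step 4: flows [0->1,2->0] -> levels [4 4 4]
Step 5: flows [0=1,0=2] -> levels [4 4 4]
  -> stable; tank 0 stays at 4 > 2
Tank 0 never reaches <=2 within 15 steps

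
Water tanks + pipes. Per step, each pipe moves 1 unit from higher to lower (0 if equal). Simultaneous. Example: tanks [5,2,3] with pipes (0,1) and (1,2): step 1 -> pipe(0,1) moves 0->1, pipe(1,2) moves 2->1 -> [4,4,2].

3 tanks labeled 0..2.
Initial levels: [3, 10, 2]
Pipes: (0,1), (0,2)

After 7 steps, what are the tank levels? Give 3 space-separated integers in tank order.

Step 1: flows [1->0,0->2] -> levels [3 9 3]
Step 2: flows [1->0,0=2] -> levels [4 8 3]
Step 3: flows [1->0,0->2] -> levels [4 7 4]
Step 4: flows [1->0,0=2] -> levels [5 6 4]
Step 5: flows [1->0,0->2] -> levels [5 5 5]
Step 6: flows [0=1,0=2] -> levels [5 5 5]
  -> stable; steps 7..7 unchanged -> [5 5 5]

Answer: 5 5 5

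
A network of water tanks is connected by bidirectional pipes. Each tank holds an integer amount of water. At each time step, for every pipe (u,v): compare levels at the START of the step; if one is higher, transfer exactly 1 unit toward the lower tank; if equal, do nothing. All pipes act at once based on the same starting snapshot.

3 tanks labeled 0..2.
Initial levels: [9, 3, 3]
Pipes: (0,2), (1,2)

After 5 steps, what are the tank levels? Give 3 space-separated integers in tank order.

Answer: 5 5 5

Derivation:
Step 1: flows [0->2,1=2] -> levels [8 3 4]
Step 2: flows [0->2,2->1] -> levels [7 4 4]
Step 3: flows [0->2,1=2] -> levels [6 4 5]
Step 4: flows [0->2,2->1] -> levels [5 5 5]
Step 5: flows [0=2,1=2] -> levels [5 5 5]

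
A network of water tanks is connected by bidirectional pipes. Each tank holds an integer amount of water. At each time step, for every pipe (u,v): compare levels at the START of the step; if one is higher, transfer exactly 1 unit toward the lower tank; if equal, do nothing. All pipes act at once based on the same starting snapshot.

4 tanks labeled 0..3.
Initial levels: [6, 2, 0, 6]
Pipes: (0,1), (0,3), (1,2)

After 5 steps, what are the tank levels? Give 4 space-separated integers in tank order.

Answer: 3 4 3 4

Derivation:
Step 1: flows [0->1,0=3,1->2] -> levels [5 2 1 6]
Step 2: flows [0->1,3->0,1->2] -> levels [5 2 2 5]
Step 3: flows [0->1,0=3,1=2] -> levels [4 3 2 5]
Step 4: flows [0->1,3->0,1->2] -> levels [4 3 3 4]
Step 5: flows [0->1,0=3,1=2] -> levels [3 4 3 4]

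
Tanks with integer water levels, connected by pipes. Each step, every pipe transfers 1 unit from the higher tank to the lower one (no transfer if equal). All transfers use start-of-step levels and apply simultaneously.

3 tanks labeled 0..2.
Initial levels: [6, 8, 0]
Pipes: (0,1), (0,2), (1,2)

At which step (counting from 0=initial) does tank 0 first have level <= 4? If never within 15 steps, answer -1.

Answer: 3

Derivation:
Step 1: flows [1->0,0->2,1->2] -> levels [6 6 2]
Step 2: flows [0=1,0->2,1->2] -> levels [5 5 4]
Step 3: flows [0=1,0->2,1->2] -> levels [4 4 6]
Tank 0 first reaches <=4 at step 3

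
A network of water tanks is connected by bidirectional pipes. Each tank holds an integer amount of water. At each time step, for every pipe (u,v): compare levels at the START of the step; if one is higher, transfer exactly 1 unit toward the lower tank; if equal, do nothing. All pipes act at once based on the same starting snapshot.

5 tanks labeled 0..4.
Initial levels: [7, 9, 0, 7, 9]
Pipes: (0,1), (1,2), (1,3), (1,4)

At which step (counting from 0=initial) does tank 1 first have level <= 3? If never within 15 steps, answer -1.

Step 1: flows [1->0,1->2,1->3,1=4] -> levels [8 6 1 8 9]
Step 2: flows [0->1,1->2,3->1,4->1] -> levels [7 8 2 7 8]
Step 3: flows [1->0,1->2,1->3,1=4] -> levels [8 5 3 8 8]
Step 4: flows [0->1,1->2,3->1,4->1] -> levels [7 7 4 7 7]
Step 5: flows [0=1,1->2,1=3,1=4] -> levels [7 6 5 7 7]
Step 6: flows [0->1,1->2,3->1,4->1] -> levels [6 8 6 6 6]
Step 7: flows [1->0,1->2,1->3,1->4] -> levels [7 4 7 7 7]
Step 8: flows [0->1,2->1,3->1,4->1] -> levels [6 8 6 6 6]
  -> period-2 cycle (repeats step 6); tank 1 never drops to <=3
Tank 1 never reaches <=3 within 15 steps

Answer: -1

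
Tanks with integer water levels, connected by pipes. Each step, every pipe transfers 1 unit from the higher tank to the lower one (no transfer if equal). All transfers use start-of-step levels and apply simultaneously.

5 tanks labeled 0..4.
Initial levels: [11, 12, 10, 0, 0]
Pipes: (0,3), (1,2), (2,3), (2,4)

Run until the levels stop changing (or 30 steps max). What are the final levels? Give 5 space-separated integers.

Step 1: flows [0->3,1->2,2->3,2->4] -> levels [10 11 9 2 1]
Step 2: flows [0->3,1->2,2->3,2->4] -> levels [9 10 8 4 2]
Step 3: flows [0->3,1->2,2->3,2->4] -> levels [8 9 7 6 3]
Step 4: flows [0->3,1->2,2->3,2->4] -> levels [7 8 6 8 4]
Step 5: flows [3->0,1->2,3->2,2->4] -> levels [8 7 7 6 5]
Step 6: flows [0->3,1=2,2->3,2->4] -> levels [7 7 5 8 6]
Step 7: flows [3->0,1->2,3->2,4->2] -> levels [8 6 8 6 5]
Step 8: flows [0->3,2->1,2->3,2->4] -> levels [7 7 5 8 6]
  -> period-2 cycle: step 8 state = step 6 state; never stabilizes
  -> state at step 30: (30-6) mod 2 = 0, same as step 6 -> [7 7 5 8 6]

Answer: 7 7 5 8 6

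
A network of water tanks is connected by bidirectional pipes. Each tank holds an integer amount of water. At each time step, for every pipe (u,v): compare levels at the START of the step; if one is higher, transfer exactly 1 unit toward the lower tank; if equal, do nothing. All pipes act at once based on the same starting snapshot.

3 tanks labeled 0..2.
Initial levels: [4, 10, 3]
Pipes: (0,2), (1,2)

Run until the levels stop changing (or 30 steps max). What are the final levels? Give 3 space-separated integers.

Step 1: flows [0->2,1->2] -> levels [3 9 5]
Step 2: flows [2->0,1->2] -> levels [4 8 5]
Step 3: flows [2->0,1->2] -> levels [5 7 5]
Step 4: flows [0=2,1->2] -> levels [5 6 6]
Step 5: flows [2->0,1=2] -> levels [6 6 5]
Step 6: flows [0->2,1->2] -> levels [5 5 7]
Step 7: flows [2->0,2->1] -> levels [6 6 5]
  -> period-2 cycle: step 7 state = step 5 state; never stabilizes
  -> state at step 30: (30-5) mod 2 = 1, same as step 6 -> [5 5 7]

Answer: 5 5 7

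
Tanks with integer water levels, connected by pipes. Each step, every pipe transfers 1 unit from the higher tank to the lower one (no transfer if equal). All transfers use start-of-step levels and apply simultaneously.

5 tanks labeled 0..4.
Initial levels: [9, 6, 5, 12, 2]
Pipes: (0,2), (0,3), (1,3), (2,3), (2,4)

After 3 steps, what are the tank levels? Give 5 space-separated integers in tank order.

Answer: 6 7 7 9 5

Derivation:
Step 1: flows [0->2,3->0,3->1,3->2,2->4] -> levels [9 7 6 9 3]
Step 2: flows [0->2,0=3,3->1,3->2,2->4] -> levels [8 8 7 7 4]
Step 3: flows [0->2,0->3,1->3,2=3,2->4] -> levels [6 7 7 9 5]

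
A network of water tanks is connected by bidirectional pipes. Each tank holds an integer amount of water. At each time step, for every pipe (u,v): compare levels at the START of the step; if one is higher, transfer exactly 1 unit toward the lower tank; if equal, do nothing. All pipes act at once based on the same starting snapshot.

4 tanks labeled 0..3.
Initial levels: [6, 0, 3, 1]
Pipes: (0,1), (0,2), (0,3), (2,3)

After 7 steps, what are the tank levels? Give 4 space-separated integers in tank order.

Answer: 4 2 2 2

Derivation:
Step 1: flows [0->1,0->2,0->3,2->3] -> levels [3 1 3 3]
Step 2: flows [0->1,0=2,0=3,2=3] -> levels [2 2 3 3]
Step 3: flows [0=1,2->0,3->0,2=3] -> levels [4 2 2 2]
Step 4: flows [0->1,0->2,0->3,2=3] -> levels [1 3 3 3]
Step 5: flows [1->0,2->0,3->0,2=3] -> levels [4 2 2 2]
  -> period-2 cycle: step 5 state = step 3 state
  -> state at step 7: (7-3) mod 2 = 0, same as step 3 -> [4 2 2 2]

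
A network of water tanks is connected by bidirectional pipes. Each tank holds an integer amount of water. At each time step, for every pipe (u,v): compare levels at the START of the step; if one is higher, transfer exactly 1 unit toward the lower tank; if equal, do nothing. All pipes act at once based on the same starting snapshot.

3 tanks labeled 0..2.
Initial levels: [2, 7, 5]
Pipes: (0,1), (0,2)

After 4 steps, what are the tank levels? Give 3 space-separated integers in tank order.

Step 1: flows [1->0,2->0] -> levels [4 6 4]
Step 2: flows [1->0,0=2] -> levels [5 5 4]
Step 3: flows [0=1,0->2] -> levels [4 5 5]
Step 4: flows [1->0,2->0] -> levels [6 4 4]

Answer: 6 4 4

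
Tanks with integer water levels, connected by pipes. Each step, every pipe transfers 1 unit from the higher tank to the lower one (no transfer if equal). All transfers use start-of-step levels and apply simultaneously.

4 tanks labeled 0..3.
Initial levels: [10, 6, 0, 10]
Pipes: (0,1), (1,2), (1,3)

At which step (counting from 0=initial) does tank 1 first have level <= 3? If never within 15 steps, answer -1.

Step 1: flows [0->1,1->2,3->1] -> levels [9 7 1 9]
Step 2: flows [0->1,1->2,3->1] -> levels [8 8 2 8]
Step 3: flows [0=1,1->2,1=3] -> levels [8 7 3 8]
Step 4: flows [0->1,1->2,3->1] -> levels [7 8 4 7]
Step 5: flows [1->0,1->2,1->3] -> levels [8 5 5 8]
Step 6: flows [0->1,1=2,3->1] -> levels [7 7 5 7]
Step 7: flows [0=1,1->2,1=3] -> levels [7 6 6 7]
Step 8: flows [0->1,1=2,3->1] -> levels [6 8 6 6]
Step 9: flows [1->0,1->2,1->3] -> levels [7 5 7 7]
Step 10: flows [0->1,2->1,3->1] -> levels [6 8 6 6]
  -> period-2 cycle (repeats step 8); tank 1 never drops to <=3
Tank 1 never reaches <=3 within 15 steps

Answer: -1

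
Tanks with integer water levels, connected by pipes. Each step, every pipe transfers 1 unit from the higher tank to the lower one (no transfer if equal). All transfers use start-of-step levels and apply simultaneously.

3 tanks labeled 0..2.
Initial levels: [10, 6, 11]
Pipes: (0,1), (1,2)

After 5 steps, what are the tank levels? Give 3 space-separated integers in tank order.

Answer: 9 8 10

Derivation:
Step 1: flows [0->1,2->1] -> levels [9 8 10]
Step 2: flows [0->1,2->1] -> levels [8 10 9]
Step 3: flows [1->0,1->2] -> levels [9 8 10]
  -> period-2 cycle: step 3 state = step 1 state
  -> state at step 5: (5-1) mod 2 = 0, same as step 1 -> [9 8 10]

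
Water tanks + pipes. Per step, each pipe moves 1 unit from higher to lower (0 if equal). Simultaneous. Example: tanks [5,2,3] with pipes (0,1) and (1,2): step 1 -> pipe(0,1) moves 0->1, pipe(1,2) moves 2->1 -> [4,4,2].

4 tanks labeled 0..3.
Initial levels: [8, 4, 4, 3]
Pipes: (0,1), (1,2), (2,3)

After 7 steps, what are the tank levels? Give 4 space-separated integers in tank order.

Step 1: flows [0->1,1=2,2->3] -> levels [7 5 3 4]
Step 2: flows [0->1,1->2,3->2] -> levels [6 5 5 3]
Step 3: flows [0->1,1=2,2->3] -> levels [5 6 4 4]
Step 4: flows [1->0,1->2,2=3] -> levels [6 4 5 4]
Step 5: flows [0->1,2->1,2->3] -> levels [5 6 3 5]
Step 6: flows [1->0,1->2,3->2] -> levels [6 4 5 4]
  -> period-2 cycle: step 6 state = step 4 state
  -> state at step 7: (7-4) mod 2 = 1, same as step 5 -> [5 6 3 5]

Answer: 5 6 3 5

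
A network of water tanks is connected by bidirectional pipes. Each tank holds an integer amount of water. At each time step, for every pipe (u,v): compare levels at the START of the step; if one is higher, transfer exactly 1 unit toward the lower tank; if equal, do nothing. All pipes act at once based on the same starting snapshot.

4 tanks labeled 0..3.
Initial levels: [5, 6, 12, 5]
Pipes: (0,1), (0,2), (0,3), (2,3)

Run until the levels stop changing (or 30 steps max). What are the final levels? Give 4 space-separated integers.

Answer: 5 7 8 8

Derivation:
Step 1: flows [1->0,2->0,0=3,2->3] -> levels [7 5 10 6]
Step 2: flows [0->1,2->0,0->3,2->3] -> levels [6 6 8 8]
Step 3: flows [0=1,2->0,3->0,2=3] -> levels [8 6 7 7]
Step 4: flows [0->1,0->2,0->3,2=3] -> levels [5 7 8 8]
Step 5: flows [1->0,2->0,3->0,2=3] -> levels [8 6 7 7]
  -> period-2 cycle: step 5 state = step 3 state; never stabilizes
  -> state at step 30: (30-3) mod 2 = 1, same as step 4 -> [5 7 8 8]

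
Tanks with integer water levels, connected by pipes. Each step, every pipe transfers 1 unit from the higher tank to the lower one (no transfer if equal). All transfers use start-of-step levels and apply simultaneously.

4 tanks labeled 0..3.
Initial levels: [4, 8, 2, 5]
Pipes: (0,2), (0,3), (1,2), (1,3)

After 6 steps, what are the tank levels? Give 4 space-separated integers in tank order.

Answer: 3 4 6 6

Derivation:
Step 1: flows [0->2,3->0,1->2,1->3] -> levels [4 6 4 5]
Step 2: flows [0=2,3->0,1->2,1->3] -> levels [5 4 5 5]
Step 3: flows [0=2,0=3,2->1,3->1] -> levels [5 6 4 4]
Step 4: flows [0->2,0->3,1->2,1->3] -> levels [3 4 6 6]
Step 5: flows [2->0,3->0,2->1,3->1] -> levels [5 6 4 4]
  -> period-2 cycle: step 5 state = step 3 state
  -> state at step 6: (6-3) mod 2 = 1, same as step 4 -> [3 4 6 6]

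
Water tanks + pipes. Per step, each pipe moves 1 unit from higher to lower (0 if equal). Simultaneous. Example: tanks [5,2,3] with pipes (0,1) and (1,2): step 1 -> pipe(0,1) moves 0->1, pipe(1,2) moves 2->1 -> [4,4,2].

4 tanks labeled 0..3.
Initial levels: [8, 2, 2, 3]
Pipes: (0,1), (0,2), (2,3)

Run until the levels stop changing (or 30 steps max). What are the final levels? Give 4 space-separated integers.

Answer: 3 4 5 3

Derivation:
Step 1: flows [0->1,0->2,3->2] -> levels [6 3 4 2]
Step 2: flows [0->1,0->2,2->3] -> levels [4 4 4 3]
Step 3: flows [0=1,0=2,2->3] -> levels [4 4 3 4]
Step 4: flows [0=1,0->2,3->2] -> levels [3 4 5 3]
Step 5: flows [1->0,2->0,2->3] -> levels [5 3 3 4]
Step 6: flows [0->1,0->2,3->2] -> levels [3 4 5 3]
  -> period-2 cycle: step 6 state = step 4 state; never stabilizes
  -> state at step 30: (30-4) mod 2 = 0, same as step 4 -> [3 4 5 3]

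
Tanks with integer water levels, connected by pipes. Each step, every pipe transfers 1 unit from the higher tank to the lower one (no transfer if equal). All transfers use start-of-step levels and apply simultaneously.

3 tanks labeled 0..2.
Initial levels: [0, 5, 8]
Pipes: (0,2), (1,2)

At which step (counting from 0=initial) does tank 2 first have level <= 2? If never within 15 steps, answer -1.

Step 1: flows [2->0,2->1] -> levels [1 6 6]
Step 2: flows [2->0,1=2] -> levels [2 6 5]
Step 3: flows [2->0,1->2] -> levels [3 5 5]
Step 4: flows [2->0,1=2] -> levels [4 5 4]
Step 5: flows [0=2,1->2] -> levels [4 4 5]
Step 6: flows [2->0,2->1] -> levels [5 5 3]
Step 7: flows [0->2,1->2] -> levels [4 4 5]
  -> period-2 cycle (repeats step 5); tank 2 never drops to <=2
Tank 2 never reaches <=2 within 15 steps

Answer: -1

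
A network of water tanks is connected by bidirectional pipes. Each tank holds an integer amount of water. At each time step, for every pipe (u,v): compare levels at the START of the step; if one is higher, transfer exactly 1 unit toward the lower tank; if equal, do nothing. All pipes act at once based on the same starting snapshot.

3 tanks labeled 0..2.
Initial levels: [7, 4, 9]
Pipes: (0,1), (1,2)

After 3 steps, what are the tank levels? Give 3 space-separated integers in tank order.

Step 1: flows [0->1,2->1] -> levels [6 6 8]
Step 2: flows [0=1,2->1] -> levels [6 7 7]
Step 3: flows [1->0,1=2] -> levels [7 6 7]

Answer: 7 6 7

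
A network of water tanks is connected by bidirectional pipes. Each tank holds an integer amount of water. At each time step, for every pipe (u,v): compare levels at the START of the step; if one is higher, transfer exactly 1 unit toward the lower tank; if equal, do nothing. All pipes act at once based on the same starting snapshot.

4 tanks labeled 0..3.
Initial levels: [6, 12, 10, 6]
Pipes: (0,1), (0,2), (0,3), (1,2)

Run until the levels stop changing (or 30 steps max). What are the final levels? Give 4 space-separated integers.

Answer: 10 8 8 8

Derivation:
Step 1: flows [1->0,2->0,0=3,1->2] -> levels [8 10 10 6]
Step 2: flows [1->0,2->0,0->3,1=2] -> levels [9 9 9 7]
Step 3: flows [0=1,0=2,0->3,1=2] -> levels [8 9 9 8]
Step 4: flows [1->0,2->0,0=3,1=2] -> levels [10 8 8 8]
Step 5: flows [0->1,0->2,0->3,1=2] -> levels [7 9 9 9]
Step 6: flows [1->0,2->0,3->0,1=2] -> levels [10 8 8 8]
  -> period-2 cycle: step 6 state = step 4 state; never stabilizes
  -> state at step 30: (30-4) mod 2 = 0, same as step 4 -> [10 8 8 8]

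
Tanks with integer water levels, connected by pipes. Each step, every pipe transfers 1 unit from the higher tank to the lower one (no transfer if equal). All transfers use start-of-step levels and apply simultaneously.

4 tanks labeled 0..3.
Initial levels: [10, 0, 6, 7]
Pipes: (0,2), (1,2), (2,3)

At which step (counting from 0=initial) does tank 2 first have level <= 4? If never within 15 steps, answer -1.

Answer: -1

Derivation:
Step 1: flows [0->2,2->1,3->2] -> levels [9 1 7 6]
Step 2: flows [0->2,2->1,2->3] -> levels [8 2 6 7]
Step 3: flows [0->2,2->1,3->2] -> levels [7 3 7 6]
Step 4: flows [0=2,2->1,2->3] -> levels [7 4 5 7]
Step 5: flows [0->2,2->1,3->2] -> levels [6 5 6 6]
Step 6: flows [0=2,2->1,2=3] -> levels [6 6 5 6]
Step 7: flows [0->2,1->2,3->2] -> levels [5 5 8 5]
Step 8: flows [2->0,2->1,2->3] -> levels [6 6 5 6]
  -> period-2 cycle (repeats step 6); tank 2 never drops to <=4
Tank 2 never reaches <=4 within 15 steps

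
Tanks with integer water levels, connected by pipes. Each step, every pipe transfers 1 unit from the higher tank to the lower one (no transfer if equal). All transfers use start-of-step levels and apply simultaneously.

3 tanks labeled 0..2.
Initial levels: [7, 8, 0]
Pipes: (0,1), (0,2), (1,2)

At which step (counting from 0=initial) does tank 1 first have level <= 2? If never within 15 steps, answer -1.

Step 1: flows [1->0,0->2,1->2] -> levels [7 6 2]
Step 2: flows [0->1,0->2,1->2] -> levels [5 6 4]
Step 3: flows [1->0,0->2,1->2] -> levels [5 4 6]
Step 4: flows [0->1,2->0,2->1] -> levels [5 6 4]
  -> period-2 cycle (repeats step 2); tank 1 never drops to <=2
Tank 1 never reaches <=2 within 15 steps

Answer: -1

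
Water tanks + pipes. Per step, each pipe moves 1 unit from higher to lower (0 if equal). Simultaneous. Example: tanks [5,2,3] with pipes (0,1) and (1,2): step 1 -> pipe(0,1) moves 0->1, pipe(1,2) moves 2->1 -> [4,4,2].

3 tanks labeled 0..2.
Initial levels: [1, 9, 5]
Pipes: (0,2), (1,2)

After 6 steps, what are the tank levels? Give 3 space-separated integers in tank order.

Answer: 5 5 5

Derivation:
Step 1: flows [2->0,1->2] -> levels [2 8 5]
Step 2: flows [2->0,1->2] -> levels [3 7 5]
Step 3: flows [2->0,1->2] -> levels [4 6 5]
Step 4: flows [2->0,1->2] -> levels [5 5 5]
Step 5: flows [0=2,1=2] -> levels [5 5 5]
  -> stable; steps 6..6 unchanged -> [5 5 5]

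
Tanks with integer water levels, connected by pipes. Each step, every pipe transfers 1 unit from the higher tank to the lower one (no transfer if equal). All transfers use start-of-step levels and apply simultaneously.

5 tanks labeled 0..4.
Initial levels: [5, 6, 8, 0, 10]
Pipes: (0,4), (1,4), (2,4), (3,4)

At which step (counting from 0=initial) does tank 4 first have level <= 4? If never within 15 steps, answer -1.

Step 1: flows [4->0,4->1,4->2,4->3] -> levels [6 7 9 1 6]
Step 2: flows [0=4,1->4,2->4,4->3] -> levels [6 6 8 2 7]
Step 3: flows [4->0,4->1,2->4,4->3] -> levels [7 7 7 3 5]
Step 4: flows [0->4,1->4,2->4,4->3] -> levels [6 6 6 4 7]
Step 5: flows [4->0,4->1,4->2,4->3] -> levels [7 7 7 5 3]
Tank 4 first reaches <=4 at step 5

Answer: 5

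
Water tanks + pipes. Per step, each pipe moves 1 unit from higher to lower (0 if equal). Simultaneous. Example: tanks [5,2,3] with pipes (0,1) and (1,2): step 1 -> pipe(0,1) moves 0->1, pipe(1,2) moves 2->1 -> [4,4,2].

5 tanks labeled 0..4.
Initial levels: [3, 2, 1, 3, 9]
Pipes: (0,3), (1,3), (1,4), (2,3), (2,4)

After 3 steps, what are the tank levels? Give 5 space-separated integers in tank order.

Step 1: flows [0=3,3->1,4->1,3->2,4->2] -> levels [3 4 3 1 7]
Step 2: flows [0->3,1->3,4->1,2->3,4->2] -> levels [2 4 3 4 5]
Step 3: flows [3->0,1=3,4->1,3->2,4->2] -> levels [3 5 5 2 3]

Answer: 3 5 5 2 3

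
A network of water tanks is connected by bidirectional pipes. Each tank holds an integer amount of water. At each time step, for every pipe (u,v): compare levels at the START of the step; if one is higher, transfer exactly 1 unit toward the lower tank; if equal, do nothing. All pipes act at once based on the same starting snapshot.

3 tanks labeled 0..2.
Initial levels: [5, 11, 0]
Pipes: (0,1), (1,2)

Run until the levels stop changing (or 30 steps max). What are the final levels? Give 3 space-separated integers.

Step 1: flows [1->0,1->2] -> levels [6 9 1]
Step 2: flows [1->0,1->2] -> levels [7 7 2]
Step 3: flows [0=1,1->2] -> levels [7 6 3]
Step 4: flows [0->1,1->2] -> levels [6 6 4]
Step 5: flows [0=1,1->2] -> levels [6 5 5]
Step 6: flows [0->1,1=2] -> levels [5 6 5]
Step 7: flows [1->0,1->2] -> levels [6 4 6]
Step 8: flows [0->1,2->1] -> levels [5 6 5]
  -> period-2 cycle: step 8 state = step 6 state; never stabilizes
  -> state at step 30: (30-6) mod 2 = 0, same as step 6 -> [5 6 5]

Answer: 5 6 5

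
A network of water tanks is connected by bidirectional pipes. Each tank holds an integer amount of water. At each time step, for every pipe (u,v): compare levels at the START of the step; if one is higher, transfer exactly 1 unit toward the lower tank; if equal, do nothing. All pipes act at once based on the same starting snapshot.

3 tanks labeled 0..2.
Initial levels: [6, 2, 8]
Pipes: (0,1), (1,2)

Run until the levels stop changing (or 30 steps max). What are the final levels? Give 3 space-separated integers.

Step 1: flows [0->1,2->1] -> levels [5 4 7]
Step 2: flows [0->1,2->1] -> levels [4 6 6]
Step 3: flows [1->0,1=2] -> levels [5 5 6]
Step 4: flows [0=1,2->1] -> levels [5 6 5]
Step 5: flows [1->0,1->2] -> levels [6 4 6]
Step 6: flows [0->1,2->1] -> levels [5 6 5]
  -> period-2 cycle: step 6 state = step 4 state; never stabilizes
  -> state at step 30: (30-4) mod 2 = 0, same as step 4 -> [5 6 5]

Answer: 5 6 5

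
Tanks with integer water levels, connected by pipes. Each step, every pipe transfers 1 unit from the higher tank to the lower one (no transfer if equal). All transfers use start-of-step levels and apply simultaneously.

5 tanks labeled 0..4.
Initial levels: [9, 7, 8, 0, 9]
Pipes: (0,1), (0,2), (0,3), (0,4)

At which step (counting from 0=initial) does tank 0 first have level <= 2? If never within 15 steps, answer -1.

Step 1: flows [0->1,0->2,0->3,0=4] -> levels [6 8 9 1 9]
Step 2: flows [1->0,2->0,0->3,4->0] -> levels [8 7 8 2 8]
Step 3: flows [0->1,0=2,0->3,0=4] -> levels [6 8 8 3 8]
Step 4: flows [1->0,2->0,0->3,4->0] -> levels [8 7 7 4 7]
Step 5: flows [0->1,0->2,0->3,0->4] -> levels [4 8 8 5 8]
Step 6: flows [1->0,2->0,3->0,4->0] -> levels [8 7 7 4 7]
  -> period-2 cycle (repeats step 4); tank 0 never drops to <=2
Tank 0 never reaches <=2 within 15 steps

Answer: -1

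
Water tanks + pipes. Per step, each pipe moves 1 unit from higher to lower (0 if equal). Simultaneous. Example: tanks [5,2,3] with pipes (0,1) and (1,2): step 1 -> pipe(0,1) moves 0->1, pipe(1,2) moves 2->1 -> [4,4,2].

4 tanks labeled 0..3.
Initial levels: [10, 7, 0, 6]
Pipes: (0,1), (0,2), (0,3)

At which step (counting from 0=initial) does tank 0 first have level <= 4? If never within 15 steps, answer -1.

Step 1: flows [0->1,0->2,0->3] -> levels [7 8 1 7]
Step 2: flows [1->0,0->2,0=3] -> levels [7 7 2 7]
Step 3: flows [0=1,0->2,0=3] -> levels [6 7 3 7]
Step 4: flows [1->0,0->2,3->0] -> levels [7 6 4 6]
Step 5: flows [0->1,0->2,0->3] -> levels [4 7 5 7]
Tank 0 first reaches <=4 at step 5

Answer: 5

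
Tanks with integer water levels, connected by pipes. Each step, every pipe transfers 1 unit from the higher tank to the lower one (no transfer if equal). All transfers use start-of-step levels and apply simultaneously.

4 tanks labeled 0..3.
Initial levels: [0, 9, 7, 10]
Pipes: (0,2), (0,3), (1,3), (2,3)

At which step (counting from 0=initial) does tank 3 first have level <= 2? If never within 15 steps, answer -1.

Step 1: flows [2->0,3->0,3->1,3->2] -> levels [2 10 7 7]
Step 2: flows [2->0,3->0,1->3,2=3] -> levels [4 9 6 7]
Step 3: flows [2->0,3->0,1->3,3->2] -> levels [6 8 6 6]
Step 4: flows [0=2,0=3,1->3,2=3] -> levels [6 7 6 7]
Step 5: flows [0=2,3->0,1=3,3->2] -> levels [7 7 7 5]
Step 6: flows [0=2,0->3,1->3,2->3] -> levels [6 6 6 8]
Step 7: flows [0=2,3->0,3->1,3->2] -> levels [7 7 7 5]
  -> period-2 cycle (repeats step 5); tank 3 never drops to <=2
Tank 3 never reaches <=2 within 15 steps

Answer: -1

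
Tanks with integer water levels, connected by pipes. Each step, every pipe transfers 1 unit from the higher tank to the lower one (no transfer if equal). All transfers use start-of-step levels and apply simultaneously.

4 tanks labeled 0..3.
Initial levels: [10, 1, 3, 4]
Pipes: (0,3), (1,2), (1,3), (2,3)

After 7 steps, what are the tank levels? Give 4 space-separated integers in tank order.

Step 1: flows [0->3,2->1,3->1,3->2] -> levels [9 3 3 3]
Step 2: flows [0->3,1=2,1=3,2=3] -> levels [8 3 3 4]
Step 3: flows [0->3,1=2,3->1,3->2] -> levels [7 4 4 3]
Step 4: flows [0->3,1=2,1->3,2->3] -> levels [6 3 3 6]
Step 5: flows [0=3,1=2,3->1,3->2] -> levels [6 4 4 4]
Step 6: flows [0->3,1=2,1=3,2=3] -> levels [5 4 4 5]
Step 7: flows [0=3,1=2,3->1,3->2] -> levels [5 5 5 3]

Answer: 5 5 5 3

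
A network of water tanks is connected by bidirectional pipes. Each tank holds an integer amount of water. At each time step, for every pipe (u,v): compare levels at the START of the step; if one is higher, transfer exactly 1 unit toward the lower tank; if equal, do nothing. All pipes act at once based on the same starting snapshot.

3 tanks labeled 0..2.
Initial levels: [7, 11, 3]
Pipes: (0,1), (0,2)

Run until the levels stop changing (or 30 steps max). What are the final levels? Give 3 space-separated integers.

Step 1: flows [1->0,0->2] -> levels [7 10 4]
Step 2: flows [1->0,0->2] -> levels [7 9 5]
Step 3: flows [1->0,0->2] -> levels [7 8 6]
Step 4: flows [1->0,0->2] -> levels [7 7 7]
Step 5: flows [0=1,0=2] -> levels [7 7 7]
  -> stable (no change)

Answer: 7 7 7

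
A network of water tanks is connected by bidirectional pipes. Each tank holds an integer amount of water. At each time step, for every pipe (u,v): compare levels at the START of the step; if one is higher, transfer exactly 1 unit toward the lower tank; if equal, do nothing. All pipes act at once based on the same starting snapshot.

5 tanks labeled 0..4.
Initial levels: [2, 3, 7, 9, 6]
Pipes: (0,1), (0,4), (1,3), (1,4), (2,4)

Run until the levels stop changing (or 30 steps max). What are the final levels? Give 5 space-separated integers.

Step 1: flows [1->0,4->0,3->1,4->1,2->4] -> levels [4 4 6 8 5]
Step 2: flows [0=1,4->0,3->1,4->1,2->4] -> levels [5 6 5 7 4]
Step 3: flows [1->0,0->4,3->1,1->4,2->4] -> levels [5 5 4 6 7]
Step 4: flows [0=1,4->0,3->1,4->1,4->2] -> levels [6 7 5 5 4]
Step 5: flows [1->0,0->4,1->3,1->4,2->4] -> levels [6 4 4 6 7]
Step 6: flows [0->1,4->0,3->1,4->1,4->2] -> levels [6 7 5 5 4]
  -> period-2 cycle: step 6 state = step 4 state; never stabilizes
  -> state at step 30: (30-4) mod 2 = 0, same as step 4 -> [6 7 5 5 4]

Answer: 6 7 5 5 4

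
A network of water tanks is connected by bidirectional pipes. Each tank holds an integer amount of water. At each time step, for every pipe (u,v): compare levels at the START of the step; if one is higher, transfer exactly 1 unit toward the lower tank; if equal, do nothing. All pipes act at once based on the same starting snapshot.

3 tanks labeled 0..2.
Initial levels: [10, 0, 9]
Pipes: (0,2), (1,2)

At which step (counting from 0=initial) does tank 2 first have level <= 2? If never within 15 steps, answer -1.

Answer: -1

Derivation:
Step 1: flows [0->2,2->1] -> levels [9 1 9]
Step 2: flows [0=2,2->1] -> levels [9 2 8]
Step 3: flows [0->2,2->1] -> levels [8 3 8]
Step 4: flows [0=2,2->1] -> levels [8 4 7]
Step 5: flows [0->2,2->1] -> levels [7 5 7]
Step 6: flows [0=2,2->1] -> levels [7 6 6]
Step 7: flows [0->2,1=2] -> levels [6 6 7]
Step 8: flows [2->0,2->1] -> levels [7 7 5]
Step 9: flows [0->2,1->2] -> levels [6 6 7]
  -> period-2 cycle (repeats step 7); tank 2 never drops to <=2
Tank 2 never reaches <=2 within 15 steps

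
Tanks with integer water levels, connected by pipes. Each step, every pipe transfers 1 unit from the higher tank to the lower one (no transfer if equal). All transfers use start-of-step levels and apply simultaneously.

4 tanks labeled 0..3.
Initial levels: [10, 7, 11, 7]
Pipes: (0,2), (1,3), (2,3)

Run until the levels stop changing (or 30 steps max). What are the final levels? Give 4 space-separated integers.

Step 1: flows [2->0,1=3,2->3] -> levels [11 7 9 8]
Step 2: flows [0->2,3->1,2->3] -> levels [10 8 9 8]
Step 3: flows [0->2,1=3,2->3] -> levels [9 8 9 9]
Step 4: flows [0=2,3->1,2=3] -> levels [9 9 9 8]
Step 5: flows [0=2,1->3,2->3] -> levels [9 8 8 10]
Step 6: flows [0->2,3->1,3->2] -> levels [8 9 10 8]
Step 7: flows [2->0,1->3,2->3] -> levels [9 8 8 10]
  -> period-2 cycle: step 7 state = step 5 state; never stabilizes
  -> state at step 30: (30-5) mod 2 = 1, same as step 6 -> [8 9 10 8]

Answer: 8 9 10 8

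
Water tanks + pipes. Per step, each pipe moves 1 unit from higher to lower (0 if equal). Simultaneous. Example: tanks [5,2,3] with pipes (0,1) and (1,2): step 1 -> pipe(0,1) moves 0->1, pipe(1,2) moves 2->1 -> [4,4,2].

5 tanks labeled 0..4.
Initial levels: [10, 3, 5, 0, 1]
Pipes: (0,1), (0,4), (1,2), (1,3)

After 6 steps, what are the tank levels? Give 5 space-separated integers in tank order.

Answer: 5 3 4 4 3

Derivation:
Step 1: flows [0->1,0->4,2->1,1->3] -> levels [8 4 4 1 2]
Step 2: flows [0->1,0->4,1=2,1->3] -> levels [6 4 4 2 3]
Step 3: flows [0->1,0->4,1=2,1->3] -> levels [4 4 4 3 4]
Step 4: flows [0=1,0=4,1=2,1->3] -> levels [4 3 4 4 4]
Step 5: flows [0->1,0=4,2->1,3->1] -> levels [3 6 3 3 4]
Step 6: flows [1->0,4->0,1->2,1->3] -> levels [5 3 4 4 3]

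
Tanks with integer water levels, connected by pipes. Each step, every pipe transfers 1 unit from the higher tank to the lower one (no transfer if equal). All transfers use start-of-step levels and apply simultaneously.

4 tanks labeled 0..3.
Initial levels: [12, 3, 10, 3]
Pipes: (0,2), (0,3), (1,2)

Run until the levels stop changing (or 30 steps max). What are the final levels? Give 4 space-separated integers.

Answer: 7 7 7 7

Derivation:
Step 1: flows [0->2,0->3,2->1] -> levels [10 4 10 4]
Step 2: flows [0=2,0->3,2->1] -> levels [9 5 9 5]
Step 3: flows [0=2,0->3,2->1] -> levels [8 6 8 6]
Step 4: flows [0=2,0->3,2->1] -> levels [7 7 7 7]
Step 5: flows [0=2,0=3,1=2] -> levels [7 7 7 7]
  -> stable (no change)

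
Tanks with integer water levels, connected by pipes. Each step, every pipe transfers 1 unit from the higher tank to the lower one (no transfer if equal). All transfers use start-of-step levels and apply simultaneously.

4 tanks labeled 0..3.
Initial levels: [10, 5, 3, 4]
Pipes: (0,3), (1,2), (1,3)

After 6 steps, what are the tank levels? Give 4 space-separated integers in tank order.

Answer: 5 4 6 7

Derivation:
Step 1: flows [0->3,1->2,1->3] -> levels [9 3 4 6]
Step 2: flows [0->3,2->1,3->1] -> levels [8 5 3 6]
Step 3: flows [0->3,1->2,3->1] -> levels [7 5 4 6]
Step 4: flows [0->3,1->2,3->1] -> levels [6 5 5 6]
Step 5: flows [0=3,1=2,3->1] -> levels [6 6 5 5]
Step 6: flows [0->3,1->2,1->3] -> levels [5 4 6 7]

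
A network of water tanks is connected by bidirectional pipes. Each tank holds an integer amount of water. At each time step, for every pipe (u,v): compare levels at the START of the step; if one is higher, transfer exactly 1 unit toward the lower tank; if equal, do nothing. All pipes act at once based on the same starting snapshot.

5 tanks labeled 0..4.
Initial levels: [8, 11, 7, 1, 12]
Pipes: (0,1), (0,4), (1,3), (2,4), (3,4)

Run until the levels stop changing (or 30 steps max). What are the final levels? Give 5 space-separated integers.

Step 1: flows [1->0,4->0,1->3,4->2,4->3] -> levels [10 9 8 3 9]
Step 2: flows [0->1,0->4,1->3,4->2,4->3] -> levels [8 9 9 5 8]
Step 3: flows [1->0,0=4,1->3,2->4,4->3] -> levels [9 7 8 7 8]
Step 4: flows [0->1,0->4,1=3,2=4,4->3] -> levels [7 8 8 8 8]
Step 5: flows [1->0,4->0,1=3,2=4,3=4] -> levels [9 7 8 8 7]
Step 6: flows [0->1,0->4,3->1,2->4,3->4] -> levels [7 9 7 6 10]
Step 7: flows [1->0,4->0,1->3,4->2,4->3] -> levels [9 7 8 8 7]
  -> period-2 cycle: step 7 state = step 5 state; never stabilizes
  -> state at step 30: (30-5) mod 2 = 1, same as step 6 -> [7 9 7 6 10]

Answer: 7 9 7 6 10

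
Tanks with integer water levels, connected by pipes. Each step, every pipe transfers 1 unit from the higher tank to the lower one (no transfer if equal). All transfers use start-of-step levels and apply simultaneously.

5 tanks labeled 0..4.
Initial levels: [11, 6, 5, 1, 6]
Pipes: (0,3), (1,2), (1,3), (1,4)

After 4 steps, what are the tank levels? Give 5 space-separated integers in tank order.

Answer: 7 6 5 6 5

Derivation:
Step 1: flows [0->3,1->2,1->3,1=4] -> levels [10 4 6 3 6]
Step 2: flows [0->3,2->1,1->3,4->1] -> levels [9 5 5 5 5]
Step 3: flows [0->3,1=2,1=3,1=4] -> levels [8 5 5 6 5]
Step 4: flows [0->3,1=2,3->1,1=4] -> levels [7 6 5 6 5]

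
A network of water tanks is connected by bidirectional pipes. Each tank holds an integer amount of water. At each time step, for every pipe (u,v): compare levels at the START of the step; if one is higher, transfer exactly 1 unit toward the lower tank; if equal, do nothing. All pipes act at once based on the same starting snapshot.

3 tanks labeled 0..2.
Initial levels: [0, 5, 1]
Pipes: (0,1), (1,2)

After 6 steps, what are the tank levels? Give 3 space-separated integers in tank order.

Answer: 2 1 3

Derivation:
Step 1: flows [1->0,1->2] -> levels [1 3 2]
Step 2: flows [1->0,1->2] -> levels [2 1 3]
Step 3: flows [0->1,2->1] -> levels [1 3 2]
  -> period-2 cycle: step 3 state = step 1 state
  -> state at step 6: (6-1) mod 2 = 1, same as step 2 -> [2 1 3]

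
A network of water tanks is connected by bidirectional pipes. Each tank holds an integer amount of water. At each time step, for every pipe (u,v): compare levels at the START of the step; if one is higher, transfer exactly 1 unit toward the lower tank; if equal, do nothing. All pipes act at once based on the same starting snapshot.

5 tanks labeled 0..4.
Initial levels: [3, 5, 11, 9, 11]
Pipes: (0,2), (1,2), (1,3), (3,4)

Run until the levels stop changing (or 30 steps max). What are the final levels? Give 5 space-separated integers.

Answer: 8 9 6 7 9

Derivation:
Step 1: flows [2->0,2->1,3->1,4->3] -> levels [4 7 9 9 10]
Step 2: flows [2->0,2->1,3->1,4->3] -> levels [5 9 7 9 9]
Step 3: flows [2->0,1->2,1=3,3=4] -> levels [6 8 7 9 9]
Step 4: flows [2->0,1->2,3->1,3=4] -> levels [7 8 7 8 9]
Step 5: flows [0=2,1->2,1=3,4->3] -> levels [7 7 8 9 8]
Step 6: flows [2->0,2->1,3->1,3->4] -> levels [8 9 6 7 9]
Step 7: flows [0->2,1->2,1->3,4->3] -> levels [7 7 8 9 8]
  -> period-2 cycle: step 7 state = step 5 state; never stabilizes
  -> state at step 30: (30-5) mod 2 = 1, same as step 6 -> [8 9 6 7 9]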